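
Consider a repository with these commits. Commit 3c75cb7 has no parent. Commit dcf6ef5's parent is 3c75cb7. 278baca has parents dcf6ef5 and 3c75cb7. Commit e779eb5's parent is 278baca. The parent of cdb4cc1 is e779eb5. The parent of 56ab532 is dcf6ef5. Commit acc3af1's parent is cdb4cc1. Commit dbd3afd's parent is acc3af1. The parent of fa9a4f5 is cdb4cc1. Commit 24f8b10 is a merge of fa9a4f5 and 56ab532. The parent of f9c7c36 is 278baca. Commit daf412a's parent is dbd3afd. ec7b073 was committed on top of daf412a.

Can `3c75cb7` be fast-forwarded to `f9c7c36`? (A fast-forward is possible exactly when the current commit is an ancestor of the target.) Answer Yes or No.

Yes

A fast-forward from 3c75cb7 to f9c7c36 is possible iff 3c75cb7 is an ancestor of f9c7c36.
Ancestors of f9c7c36: {278baca, 3c75cb7, dcf6ef5, f9c7c36}.
3c75cb7 is among them, so fast-forward is possible.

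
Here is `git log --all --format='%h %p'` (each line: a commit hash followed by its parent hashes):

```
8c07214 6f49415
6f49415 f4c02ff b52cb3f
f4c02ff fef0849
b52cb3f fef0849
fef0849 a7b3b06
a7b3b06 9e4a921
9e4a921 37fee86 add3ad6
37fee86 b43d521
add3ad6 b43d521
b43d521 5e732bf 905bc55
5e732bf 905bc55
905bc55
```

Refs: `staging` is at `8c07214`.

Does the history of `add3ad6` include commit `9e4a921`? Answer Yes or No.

No

Ancestors of add3ad6: {5e732bf, 905bc55, add3ad6, b43d521}.
9e4a921 is not in that set, so it is not an ancestor of add3ad6.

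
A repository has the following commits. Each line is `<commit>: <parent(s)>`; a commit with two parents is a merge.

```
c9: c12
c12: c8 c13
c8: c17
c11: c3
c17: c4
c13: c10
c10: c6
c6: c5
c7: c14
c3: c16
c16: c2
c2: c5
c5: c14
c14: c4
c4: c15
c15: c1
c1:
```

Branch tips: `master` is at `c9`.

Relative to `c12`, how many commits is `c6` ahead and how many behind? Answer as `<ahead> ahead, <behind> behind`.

Reachable from c6: {c1, c14, c15, c4, c5, c6}.
Reachable from c12: {c1, c10, c12, c13, c14, c15, c17, c4, c5, c6, c8}.
Only in c6's history (ahead): {} — 0.
Only in c12's history (behind): {c10, c12, c13, c17, c8} — 5.

0 ahead, 5 behind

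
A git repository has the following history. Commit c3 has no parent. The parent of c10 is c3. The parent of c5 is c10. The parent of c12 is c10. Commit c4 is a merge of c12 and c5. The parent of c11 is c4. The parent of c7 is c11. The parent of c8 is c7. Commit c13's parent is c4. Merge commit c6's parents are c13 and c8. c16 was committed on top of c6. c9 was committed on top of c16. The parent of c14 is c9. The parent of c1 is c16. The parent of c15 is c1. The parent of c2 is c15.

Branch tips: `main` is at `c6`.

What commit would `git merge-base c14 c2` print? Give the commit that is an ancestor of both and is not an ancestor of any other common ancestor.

Ancestors of c14: {c10, c11, c12, c13, c14, c16, c3, c4, c5, c6, c7, c8, c9}.
Ancestors of c2: {c1, c10, c11, c12, c13, c15, c16, c2, c3, c4, c5, c6, c7, c8}.
Common ancestors: {c10, c11, c12, c13, c16, c3, c4, c5, c6, c7, c8}.
Among these, c16 is not an ancestor of any other common ancestor — it is the merge base.

c16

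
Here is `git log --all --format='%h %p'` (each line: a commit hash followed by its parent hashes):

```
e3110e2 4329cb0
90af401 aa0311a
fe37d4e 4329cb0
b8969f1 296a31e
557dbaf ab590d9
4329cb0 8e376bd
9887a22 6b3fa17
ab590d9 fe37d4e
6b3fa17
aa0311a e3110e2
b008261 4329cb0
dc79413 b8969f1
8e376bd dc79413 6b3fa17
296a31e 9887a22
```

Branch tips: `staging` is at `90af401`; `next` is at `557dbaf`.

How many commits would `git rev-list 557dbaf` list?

Walking parent pointers from 557dbaf: reachable set = {296a31e, 4329cb0, 557dbaf, 6b3fa17, 8e376bd, 9887a22, ab590d9, b8969f1, dc79413, fe37d4e}.
That is 10 commits.

10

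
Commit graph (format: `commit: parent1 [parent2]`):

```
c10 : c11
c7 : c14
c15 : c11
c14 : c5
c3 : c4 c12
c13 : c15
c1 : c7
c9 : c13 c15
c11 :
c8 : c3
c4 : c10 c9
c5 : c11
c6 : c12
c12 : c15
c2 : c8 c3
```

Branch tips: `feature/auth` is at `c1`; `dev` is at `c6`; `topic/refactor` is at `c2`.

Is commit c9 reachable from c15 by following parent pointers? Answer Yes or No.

No

Ancestors of c15: {c11, c15}.
c9 is not in that set, so it is not an ancestor of c15.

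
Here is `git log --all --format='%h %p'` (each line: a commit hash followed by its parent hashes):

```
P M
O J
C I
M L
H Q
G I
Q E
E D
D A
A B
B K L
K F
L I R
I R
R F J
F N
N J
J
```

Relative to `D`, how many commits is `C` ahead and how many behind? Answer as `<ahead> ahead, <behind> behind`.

Reachable from C: {C, F, I, J, N, R}.
Reachable from D: {A, B, D, F, I, J, K, L, N, R}.
Only in C's history (ahead): {C} — 1.
Only in D's history (behind): {A, B, D, K, L} — 5.

1 ahead, 5 behind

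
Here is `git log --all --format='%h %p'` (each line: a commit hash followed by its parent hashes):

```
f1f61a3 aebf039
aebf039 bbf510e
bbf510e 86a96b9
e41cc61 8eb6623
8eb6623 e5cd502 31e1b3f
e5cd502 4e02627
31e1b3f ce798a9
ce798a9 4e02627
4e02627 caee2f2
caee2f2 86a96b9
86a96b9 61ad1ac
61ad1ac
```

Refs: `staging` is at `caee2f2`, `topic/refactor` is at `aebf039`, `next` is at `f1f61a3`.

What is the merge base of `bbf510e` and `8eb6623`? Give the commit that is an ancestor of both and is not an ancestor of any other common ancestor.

86a96b9

Ancestors of bbf510e: {61ad1ac, 86a96b9, bbf510e}.
Ancestors of 8eb6623: {31e1b3f, 4e02627, 61ad1ac, 86a96b9, 8eb6623, caee2f2, ce798a9, e5cd502}.
Common ancestors: {61ad1ac, 86a96b9}.
Among these, 86a96b9 is not an ancestor of any other common ancestor — it is the merge base.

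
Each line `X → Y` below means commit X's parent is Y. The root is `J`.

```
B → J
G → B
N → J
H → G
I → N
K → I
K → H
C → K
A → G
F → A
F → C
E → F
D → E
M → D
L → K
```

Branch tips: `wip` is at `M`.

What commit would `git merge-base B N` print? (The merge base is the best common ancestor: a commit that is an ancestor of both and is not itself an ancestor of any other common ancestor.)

Ancestors of B: {B, J}.
Ancestors of N: {J, N}.
Common ancestors: {J}.
The only common ancestor is J, so it is the merge base.

J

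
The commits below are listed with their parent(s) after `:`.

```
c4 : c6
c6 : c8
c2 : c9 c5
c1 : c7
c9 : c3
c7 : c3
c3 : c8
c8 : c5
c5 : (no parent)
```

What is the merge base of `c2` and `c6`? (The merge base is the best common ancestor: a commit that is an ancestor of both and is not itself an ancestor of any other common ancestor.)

Ancestors of c2: {c2, c3, c5, c8, c9}.
Ancestors of c6: {c5, c6, c8}.
Common ancestors: {c5, c8}.
Among these, c8 is not an ancestor of any other common ancestor — it is the merge base.

c8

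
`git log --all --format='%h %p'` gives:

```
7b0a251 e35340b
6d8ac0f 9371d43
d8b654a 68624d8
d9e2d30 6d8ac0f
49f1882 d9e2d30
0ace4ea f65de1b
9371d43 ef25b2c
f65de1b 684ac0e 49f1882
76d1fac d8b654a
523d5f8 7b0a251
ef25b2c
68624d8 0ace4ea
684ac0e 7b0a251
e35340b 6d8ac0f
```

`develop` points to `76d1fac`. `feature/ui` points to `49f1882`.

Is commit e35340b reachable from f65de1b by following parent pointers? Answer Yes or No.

Yes

Ancestors of f65de1b (commits reachable by following parents): {49f1882, 684ac0e, 6d8ac0f, 7b0a251, 9371d43, d9e2d30, e35340b, ef25b2c, f65de1b}.
e35340b is in that set, so it is an ancestor of f65de1b.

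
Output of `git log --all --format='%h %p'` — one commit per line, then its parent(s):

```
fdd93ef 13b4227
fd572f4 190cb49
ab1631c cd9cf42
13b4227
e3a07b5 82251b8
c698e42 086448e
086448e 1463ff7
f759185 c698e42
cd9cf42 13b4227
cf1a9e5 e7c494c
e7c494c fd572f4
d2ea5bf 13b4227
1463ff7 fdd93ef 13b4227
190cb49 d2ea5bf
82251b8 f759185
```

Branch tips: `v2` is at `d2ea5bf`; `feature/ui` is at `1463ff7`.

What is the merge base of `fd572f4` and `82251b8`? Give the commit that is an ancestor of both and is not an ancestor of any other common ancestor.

13b4227

Ancestors of fd572f4: {13b4227, 190cb49, d2ea5bf, fd572f4}.
Ancestors of 82251b8: {086448e, 13b4227, 1463ff7, 82251b8, c698e42, f759185, fdd93ef}.
Common ancestors: {13b4227}.
The only common ancestor is 13b4227, so it is the merge base.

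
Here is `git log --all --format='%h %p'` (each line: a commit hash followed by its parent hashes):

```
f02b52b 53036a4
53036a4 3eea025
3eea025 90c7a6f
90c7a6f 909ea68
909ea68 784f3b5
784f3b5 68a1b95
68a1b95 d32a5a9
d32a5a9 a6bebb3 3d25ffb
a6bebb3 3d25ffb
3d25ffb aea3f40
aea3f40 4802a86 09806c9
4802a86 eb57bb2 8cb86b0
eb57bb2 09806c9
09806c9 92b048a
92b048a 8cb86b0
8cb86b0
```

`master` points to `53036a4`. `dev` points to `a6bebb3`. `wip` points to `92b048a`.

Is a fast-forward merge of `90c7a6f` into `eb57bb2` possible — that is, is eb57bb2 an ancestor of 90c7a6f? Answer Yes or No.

A fast-forward from eb57bb2 to 90c7a6f is possible iff eb57bb2 is an ancestor of 90c7a6f.
Ancestors of 90c7a6f: {09806c9, 3d25ffb, 4802a86, 68a1b95, 784f3b5, 8cb86b0, 909ea68, 90c7a6f, 92b048a, a6bebb3, aea3f40, d32a5a9, eb57bb2}.
eb57bb2 is among them, so fast-forward is possible.

Yes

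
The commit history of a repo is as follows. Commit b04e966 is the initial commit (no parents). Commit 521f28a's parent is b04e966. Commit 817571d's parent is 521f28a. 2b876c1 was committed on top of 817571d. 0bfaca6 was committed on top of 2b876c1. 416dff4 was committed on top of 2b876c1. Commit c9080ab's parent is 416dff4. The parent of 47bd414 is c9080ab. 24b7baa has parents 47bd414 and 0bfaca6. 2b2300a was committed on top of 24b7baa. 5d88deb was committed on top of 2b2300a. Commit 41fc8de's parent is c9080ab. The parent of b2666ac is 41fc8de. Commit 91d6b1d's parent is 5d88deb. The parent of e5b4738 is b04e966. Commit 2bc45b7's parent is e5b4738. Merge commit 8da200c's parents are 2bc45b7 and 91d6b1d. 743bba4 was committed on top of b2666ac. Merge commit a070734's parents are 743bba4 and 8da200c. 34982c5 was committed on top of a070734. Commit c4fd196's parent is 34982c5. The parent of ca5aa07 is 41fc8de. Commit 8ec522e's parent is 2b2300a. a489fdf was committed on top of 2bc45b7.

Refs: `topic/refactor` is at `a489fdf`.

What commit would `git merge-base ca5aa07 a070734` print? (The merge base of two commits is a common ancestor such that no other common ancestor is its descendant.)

41fc8de

Ancestors of ca5aa07: {2b876c1, 416dff4, 41fc8de, 521f28a, 817571d, b04e966, c9080ab, ca5aa07}.
Ancestors of a070734: {0bfaca6, 24b7baa, 2b2300a, 2b876c1, 2bc45b7, 416dff4, 41fc8de, 47bd414, 521f28a, 5d88deb, 743bba4, 817571d, 8da200c, 91d6b1d, a070734, b04e966, b2666ac, c9080ab, e5b4738}.
Common ancestors: {2b876c1, 416dff4, 41fc8de, 521f28a, 817571d, b04e966, c9080ab}.
Among these, 41fc8de is not an ancestor of any other common ancestor — it is the merge base.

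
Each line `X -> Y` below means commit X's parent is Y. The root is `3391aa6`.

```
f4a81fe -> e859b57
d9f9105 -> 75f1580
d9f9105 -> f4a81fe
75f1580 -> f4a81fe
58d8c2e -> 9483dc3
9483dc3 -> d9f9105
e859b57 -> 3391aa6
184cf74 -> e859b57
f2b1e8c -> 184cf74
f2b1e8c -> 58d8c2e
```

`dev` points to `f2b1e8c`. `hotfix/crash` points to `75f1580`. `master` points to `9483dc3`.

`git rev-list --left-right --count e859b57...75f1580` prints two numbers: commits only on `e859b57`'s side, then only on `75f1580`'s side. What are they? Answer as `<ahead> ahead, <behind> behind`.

Reachable from e859b57: {3391aa6, e859b57}.
Reachable from 75f1580: {3391aa6, 75f1580, e859b57, f4a81fe}.
Only in e859b57's history (ahead): {} — 0.
Only in 75f1580's history (behind): {75f1580, f4a81fe} — 2.

0 ahead, 2 behind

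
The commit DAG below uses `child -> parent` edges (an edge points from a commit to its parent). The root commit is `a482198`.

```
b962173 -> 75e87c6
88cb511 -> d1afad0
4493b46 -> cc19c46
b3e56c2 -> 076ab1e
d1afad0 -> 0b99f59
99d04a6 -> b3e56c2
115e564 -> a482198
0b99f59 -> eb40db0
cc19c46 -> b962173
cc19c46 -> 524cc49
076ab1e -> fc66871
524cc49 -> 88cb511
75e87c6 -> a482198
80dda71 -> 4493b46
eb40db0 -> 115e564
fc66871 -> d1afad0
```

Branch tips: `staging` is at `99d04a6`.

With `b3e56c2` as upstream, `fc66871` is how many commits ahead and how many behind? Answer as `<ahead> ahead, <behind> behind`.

0 ahead, 2 behind

Reachable from fc66871: {0b99f59, 115e564, a482198, d1afad0, eb40db0, fc66871}.
Reachable from b3e56c2: {076ab1e, 0b99f59, 115e564, a482198, b3e56c2, d1afad0, eb40db0, fc66871}.
Only in fc66871's history (ahead): {} — 0.
Only in b3e56c2's history (behind): {076ab1e, b3e56c2} — 2.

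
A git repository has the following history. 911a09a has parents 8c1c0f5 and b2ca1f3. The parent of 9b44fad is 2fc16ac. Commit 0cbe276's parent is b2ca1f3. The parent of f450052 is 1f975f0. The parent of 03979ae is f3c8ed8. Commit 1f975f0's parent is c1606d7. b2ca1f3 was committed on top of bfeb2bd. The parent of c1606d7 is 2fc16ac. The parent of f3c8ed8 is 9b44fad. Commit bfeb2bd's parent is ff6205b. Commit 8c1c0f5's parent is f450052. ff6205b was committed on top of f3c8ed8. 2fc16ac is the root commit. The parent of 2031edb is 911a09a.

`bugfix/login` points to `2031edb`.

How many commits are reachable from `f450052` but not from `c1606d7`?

Reachable from f450052: {1f975f0, 2fc16ac, c1606d7, f450052}.
Reachable from c1606d7: {2fc16ac, c1606d7}.
In f450052's history but not c1606d7's: {1f975f0, f450052} — 2 commits.

2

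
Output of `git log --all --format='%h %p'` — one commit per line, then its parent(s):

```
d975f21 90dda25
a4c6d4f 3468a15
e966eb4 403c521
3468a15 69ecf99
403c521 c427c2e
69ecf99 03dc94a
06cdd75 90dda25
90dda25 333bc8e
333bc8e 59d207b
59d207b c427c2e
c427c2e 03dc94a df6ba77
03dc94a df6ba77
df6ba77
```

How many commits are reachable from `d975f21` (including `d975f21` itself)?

7

Walking parent pointers from d975f21: reachable set = {03dc94a, 333bc8e, 59d207b, 90dda25, c427c2e, d975f21, df6ba77}.
That is 7 commits.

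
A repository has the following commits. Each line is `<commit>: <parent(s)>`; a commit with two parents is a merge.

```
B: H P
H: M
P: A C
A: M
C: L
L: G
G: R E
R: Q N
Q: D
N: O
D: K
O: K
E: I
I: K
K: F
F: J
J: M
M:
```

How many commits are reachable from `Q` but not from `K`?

2

Reachable from Q: {D, F, J, K, M, Q}.
Reachable from K: {F, J, K, M}.
In Q's history but not K's: {D, Q} — 2 commits.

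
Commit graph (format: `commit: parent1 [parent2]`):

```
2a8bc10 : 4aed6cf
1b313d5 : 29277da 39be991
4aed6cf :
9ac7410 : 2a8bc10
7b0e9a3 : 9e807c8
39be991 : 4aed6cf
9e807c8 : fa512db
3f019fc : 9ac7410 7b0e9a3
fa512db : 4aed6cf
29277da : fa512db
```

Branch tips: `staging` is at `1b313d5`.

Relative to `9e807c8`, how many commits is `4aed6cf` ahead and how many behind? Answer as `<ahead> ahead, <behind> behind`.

Reachable from 4aed6cf: {4aed6cf}.
Reachable from 9e807c8: {4aed6cf, 9e807c8, fa512db}.
Only in 4aed6cf's history (ahead): {} — 0.
Only in 9e807c8's history (behind): {9e807c8, fa512db} — 2.

0 ahead, 2 behind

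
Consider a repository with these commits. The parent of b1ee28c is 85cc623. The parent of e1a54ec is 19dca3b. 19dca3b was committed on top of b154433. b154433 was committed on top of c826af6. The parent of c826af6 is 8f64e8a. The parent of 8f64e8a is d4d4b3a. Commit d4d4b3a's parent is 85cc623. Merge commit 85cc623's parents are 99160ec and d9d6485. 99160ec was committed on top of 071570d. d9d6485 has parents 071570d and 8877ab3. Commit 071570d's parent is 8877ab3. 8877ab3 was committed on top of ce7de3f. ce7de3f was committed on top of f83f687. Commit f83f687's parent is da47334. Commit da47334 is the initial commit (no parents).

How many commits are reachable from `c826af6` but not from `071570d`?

6

Reachable from c826af6: {071570d, 85cc623, 8877ab3, 8f64e8a, 99160ec, c826af6, ce7de3f, d4d4b3a, d9d6485, da47334, f83f687}.
Reachable from 071570d: {071570d, 8877ab3, ce7de3f, da47334, f83f687}.
In c826af6's history but not 071570d's: {85cc623, 8f64e8a, 99160ec, c826af6, d4d4b3a, d9d6485} — 6 commits.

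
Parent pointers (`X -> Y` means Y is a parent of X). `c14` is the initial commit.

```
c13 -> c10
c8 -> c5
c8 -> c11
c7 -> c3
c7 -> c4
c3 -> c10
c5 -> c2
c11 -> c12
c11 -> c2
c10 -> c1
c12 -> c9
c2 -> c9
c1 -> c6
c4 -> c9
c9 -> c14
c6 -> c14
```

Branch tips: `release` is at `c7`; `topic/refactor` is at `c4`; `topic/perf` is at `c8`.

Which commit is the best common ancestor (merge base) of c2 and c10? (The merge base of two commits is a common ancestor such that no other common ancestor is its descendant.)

Ancestors of c2: {c14, c2, c9}.
Ancestors of c10: {c1, c10, c14, c6}.
Common ancestors: {c14}.
The only common ancestor is c14, so it is the merge base.

c14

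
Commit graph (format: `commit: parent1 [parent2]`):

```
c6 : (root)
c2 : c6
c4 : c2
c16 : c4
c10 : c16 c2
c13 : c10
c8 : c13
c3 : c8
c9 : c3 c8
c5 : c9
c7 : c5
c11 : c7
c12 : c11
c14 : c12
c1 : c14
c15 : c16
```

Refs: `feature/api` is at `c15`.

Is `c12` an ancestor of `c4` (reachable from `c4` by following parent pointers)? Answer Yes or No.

Ancestors of c4: {c2, c4, c6}.
c12 is not in that set, so it is not an ancestor of c4.

No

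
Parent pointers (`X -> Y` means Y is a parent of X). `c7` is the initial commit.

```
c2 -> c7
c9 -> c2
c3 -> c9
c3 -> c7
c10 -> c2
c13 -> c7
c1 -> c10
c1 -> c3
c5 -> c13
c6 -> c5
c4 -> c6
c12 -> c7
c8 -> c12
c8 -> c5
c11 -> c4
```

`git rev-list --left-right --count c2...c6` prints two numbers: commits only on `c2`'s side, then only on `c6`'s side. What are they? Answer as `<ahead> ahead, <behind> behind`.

1 ahead, 3 behind

Reachable from c2: {c2, c7}.
Reachable from c6: {c13, c5, c6, c7}.
Only in c2's history (ahead): {c2} — 1.
Only in c6's history (behind): {c13, c5, c6} — 3.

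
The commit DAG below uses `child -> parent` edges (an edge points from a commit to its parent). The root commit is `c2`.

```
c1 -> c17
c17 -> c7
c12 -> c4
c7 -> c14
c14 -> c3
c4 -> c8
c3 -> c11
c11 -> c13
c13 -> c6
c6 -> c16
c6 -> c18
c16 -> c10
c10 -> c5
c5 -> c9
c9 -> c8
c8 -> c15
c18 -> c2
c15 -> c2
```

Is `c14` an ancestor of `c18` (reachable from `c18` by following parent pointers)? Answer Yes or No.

No

Ancestors of c18: {c18, c2}.
c14 is not in that set, so it is not an ancestor of c18.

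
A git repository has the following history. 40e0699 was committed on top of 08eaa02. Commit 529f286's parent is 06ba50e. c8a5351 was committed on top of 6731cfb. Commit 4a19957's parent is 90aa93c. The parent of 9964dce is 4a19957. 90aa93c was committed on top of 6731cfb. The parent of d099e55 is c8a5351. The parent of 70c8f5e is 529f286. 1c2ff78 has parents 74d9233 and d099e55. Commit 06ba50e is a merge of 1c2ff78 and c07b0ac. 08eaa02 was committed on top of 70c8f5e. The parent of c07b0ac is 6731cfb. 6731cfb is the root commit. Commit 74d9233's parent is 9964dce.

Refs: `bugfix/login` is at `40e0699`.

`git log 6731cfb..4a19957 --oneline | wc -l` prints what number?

Reachable from 4a19957: {4a19957, 6731cfb, 90aa93c}.
Reachable from 6731cfb: {6731cfb}.
In 4a19957's history but not 6731cfb's: {4a19957, 90aa93c} — 2 commits.

2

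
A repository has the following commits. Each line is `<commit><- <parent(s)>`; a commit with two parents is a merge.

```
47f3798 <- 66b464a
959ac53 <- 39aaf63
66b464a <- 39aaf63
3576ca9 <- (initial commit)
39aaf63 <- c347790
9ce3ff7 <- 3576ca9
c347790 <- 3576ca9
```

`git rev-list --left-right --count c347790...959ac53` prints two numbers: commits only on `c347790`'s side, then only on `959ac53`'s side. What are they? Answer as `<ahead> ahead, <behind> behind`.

Reachable from c347790: {3576ca9, c347790}.
Reachable from 959ac53: {3576ca9, 39aaf63, 959ac53, c347790}.
Only in c347790's history (ahead): {} — 0.
Only in 959ac53's history (behind): {39aaf63, 959ac53} — 2.

0 ahead, 2 behind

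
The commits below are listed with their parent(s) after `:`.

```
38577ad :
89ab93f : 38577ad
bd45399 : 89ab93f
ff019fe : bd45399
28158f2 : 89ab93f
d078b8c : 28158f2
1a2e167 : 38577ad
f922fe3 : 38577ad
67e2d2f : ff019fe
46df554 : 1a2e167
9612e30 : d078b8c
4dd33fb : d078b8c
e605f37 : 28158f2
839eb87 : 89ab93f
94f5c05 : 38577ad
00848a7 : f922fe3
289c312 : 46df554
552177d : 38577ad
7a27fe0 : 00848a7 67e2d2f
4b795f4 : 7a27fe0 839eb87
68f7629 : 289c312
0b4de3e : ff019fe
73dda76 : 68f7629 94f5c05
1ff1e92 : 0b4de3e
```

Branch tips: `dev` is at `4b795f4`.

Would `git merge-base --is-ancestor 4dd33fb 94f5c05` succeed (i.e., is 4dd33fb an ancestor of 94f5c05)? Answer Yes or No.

Ancestors of 94f5c05: {38577ad, 94f5c05}.
4dd33fb is not in that set, so it is not an ancestor of 94f5c05.

No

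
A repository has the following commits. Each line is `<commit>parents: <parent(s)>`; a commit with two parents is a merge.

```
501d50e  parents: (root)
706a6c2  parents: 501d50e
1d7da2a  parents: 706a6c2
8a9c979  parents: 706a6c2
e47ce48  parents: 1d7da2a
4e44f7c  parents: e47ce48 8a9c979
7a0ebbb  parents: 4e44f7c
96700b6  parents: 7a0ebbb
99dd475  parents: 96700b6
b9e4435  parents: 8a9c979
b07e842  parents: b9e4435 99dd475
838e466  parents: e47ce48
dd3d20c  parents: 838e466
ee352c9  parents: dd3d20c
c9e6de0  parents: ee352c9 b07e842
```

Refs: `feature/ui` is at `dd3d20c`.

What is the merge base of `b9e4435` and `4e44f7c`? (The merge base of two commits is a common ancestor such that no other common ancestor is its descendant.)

Ancestors of b9e4435: {501d50e, 706a6c2, 8a9c979, b9e4435}.
Ancestors of 4e44f7c: {1d7da2a, 4e44f7c, 501d50e, 706a6c2, 8a9c979, e47ce48}.
Common ancestors: {501d50e, 706a6c2, 8a9c979}.
Among these, 8a9c979 is not an ancestor of any other common ancestor — it is the merge base.

8a9c979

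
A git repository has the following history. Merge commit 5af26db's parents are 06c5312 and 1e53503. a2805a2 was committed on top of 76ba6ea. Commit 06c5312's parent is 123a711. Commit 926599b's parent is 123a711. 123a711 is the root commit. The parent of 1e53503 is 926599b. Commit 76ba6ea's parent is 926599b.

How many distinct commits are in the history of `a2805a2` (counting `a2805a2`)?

4

Walking parent pointers from a2805a2: reachable set = {123a711, 76ba6ea, 926599b, a2805a2}.
That is 4 commits.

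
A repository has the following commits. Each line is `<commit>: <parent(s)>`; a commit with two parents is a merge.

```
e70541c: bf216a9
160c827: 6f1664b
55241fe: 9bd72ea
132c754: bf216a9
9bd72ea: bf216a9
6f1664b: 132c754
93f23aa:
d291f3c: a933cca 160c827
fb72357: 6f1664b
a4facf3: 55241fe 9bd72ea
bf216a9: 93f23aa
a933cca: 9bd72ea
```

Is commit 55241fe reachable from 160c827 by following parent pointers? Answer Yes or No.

No

Ancestors of 160c827: {132c754, 160c827, 6f1664b, 93f23aa, bf216a9}.
55241fe is not in that set, so it is not an ancestor of 160c827.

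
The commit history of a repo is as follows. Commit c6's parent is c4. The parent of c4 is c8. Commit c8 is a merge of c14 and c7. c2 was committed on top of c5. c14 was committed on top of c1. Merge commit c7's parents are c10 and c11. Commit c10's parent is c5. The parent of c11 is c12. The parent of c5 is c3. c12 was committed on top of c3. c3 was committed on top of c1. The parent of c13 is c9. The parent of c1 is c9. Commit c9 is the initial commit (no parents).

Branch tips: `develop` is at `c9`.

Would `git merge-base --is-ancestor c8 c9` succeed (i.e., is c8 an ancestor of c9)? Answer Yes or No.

No

Ancestors of c9: {c9}.
c8 is not in that set, so it is not an ancestor of c9.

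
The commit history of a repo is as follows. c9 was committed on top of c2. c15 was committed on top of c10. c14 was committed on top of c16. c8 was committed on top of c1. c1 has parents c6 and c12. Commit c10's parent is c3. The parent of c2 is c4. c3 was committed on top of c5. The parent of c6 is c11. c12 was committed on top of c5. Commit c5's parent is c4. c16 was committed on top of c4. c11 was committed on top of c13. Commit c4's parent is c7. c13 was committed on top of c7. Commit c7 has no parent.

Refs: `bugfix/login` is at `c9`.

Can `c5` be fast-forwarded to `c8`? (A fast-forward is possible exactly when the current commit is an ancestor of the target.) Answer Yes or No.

Yes

A fast-forward from c5 to c8 is possible iff c5 is an ancestor of c8.
Ancestors of c8: {c1, c11, c12, c13, c4, c5, c6, c7, c8}.
c5 is among them, so fast-forward is possible.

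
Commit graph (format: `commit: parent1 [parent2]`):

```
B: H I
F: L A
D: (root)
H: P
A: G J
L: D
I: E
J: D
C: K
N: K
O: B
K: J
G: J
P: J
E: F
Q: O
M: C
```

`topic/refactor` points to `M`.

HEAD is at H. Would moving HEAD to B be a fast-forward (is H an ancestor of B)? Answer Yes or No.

Yes

A fast-forward from H to B is possible iff H is an ancestor of B.
Ancestors of B: {A, B, D, E, F, G, H, I, J, L, P}.
H is among them, so fast-forward is possible.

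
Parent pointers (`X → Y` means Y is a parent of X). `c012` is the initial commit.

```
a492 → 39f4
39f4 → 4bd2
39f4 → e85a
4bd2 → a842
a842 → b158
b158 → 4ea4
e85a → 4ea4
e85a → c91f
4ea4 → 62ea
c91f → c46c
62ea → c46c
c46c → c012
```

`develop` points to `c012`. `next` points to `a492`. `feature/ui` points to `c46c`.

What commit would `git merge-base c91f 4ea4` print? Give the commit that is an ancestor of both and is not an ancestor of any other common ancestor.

c46c

Ancestors of c91f: {c012, c46c, c91f}.
Ancestors of 4ea4: {4ea4, 62ea, c012, c46c}.
Common ancestors: {c012, c46c}.
Among these, c46c is not an ancestor of any other common ancestor — it is the merge base.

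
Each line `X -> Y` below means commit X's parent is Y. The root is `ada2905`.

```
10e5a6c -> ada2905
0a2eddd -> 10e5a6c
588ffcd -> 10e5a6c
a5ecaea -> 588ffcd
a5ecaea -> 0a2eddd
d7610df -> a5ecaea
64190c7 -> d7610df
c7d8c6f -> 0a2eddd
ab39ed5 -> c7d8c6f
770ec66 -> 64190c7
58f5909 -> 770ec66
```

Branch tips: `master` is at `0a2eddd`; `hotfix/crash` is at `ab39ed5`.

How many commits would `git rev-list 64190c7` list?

Walking parent pointers from 64190c7: reachable set = {0a2eddd, 10e5a6c, 588ffcd, 64190c7, a5ecaea, ada2905, d7610df}.
That is 7 commits.

7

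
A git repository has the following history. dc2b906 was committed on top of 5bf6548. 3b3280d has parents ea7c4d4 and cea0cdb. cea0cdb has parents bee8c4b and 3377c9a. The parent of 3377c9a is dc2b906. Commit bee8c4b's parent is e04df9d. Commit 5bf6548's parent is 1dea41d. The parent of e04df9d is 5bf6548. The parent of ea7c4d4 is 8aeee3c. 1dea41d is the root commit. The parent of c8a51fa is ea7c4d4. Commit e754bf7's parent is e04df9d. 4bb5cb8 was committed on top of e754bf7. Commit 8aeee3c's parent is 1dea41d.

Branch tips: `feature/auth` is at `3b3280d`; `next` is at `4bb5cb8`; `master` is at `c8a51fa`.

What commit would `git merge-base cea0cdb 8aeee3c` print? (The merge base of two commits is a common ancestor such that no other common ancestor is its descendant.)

1dea41d

Ancestors of cea0cdb: {1dea41d, 3377c9a, 5bf6548, bee8c4b, cea0cdb, dc2b906, e04df9d}.
Ancestors of 8aeee3c: {1dea41d, 8aeee3c}.
Common ancestors: {1dea41d}.
The only common ancestor is 1dea41d, so it is the merge base.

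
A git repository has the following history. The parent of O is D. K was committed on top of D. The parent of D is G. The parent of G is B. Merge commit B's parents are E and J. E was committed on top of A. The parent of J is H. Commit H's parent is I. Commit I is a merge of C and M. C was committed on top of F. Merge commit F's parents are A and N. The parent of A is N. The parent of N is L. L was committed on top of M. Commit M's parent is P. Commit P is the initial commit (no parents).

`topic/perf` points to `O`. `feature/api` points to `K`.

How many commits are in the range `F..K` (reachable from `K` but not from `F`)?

9

Reachable from K: {A, B, C, D, E, F, G, H, I, J, K, L, M, N, P}.
Reachable from F: {A, F, L, M, N, P}.
In K's history but not F's: {B, C, D, E, G, H, I, J, K} — 9 commits.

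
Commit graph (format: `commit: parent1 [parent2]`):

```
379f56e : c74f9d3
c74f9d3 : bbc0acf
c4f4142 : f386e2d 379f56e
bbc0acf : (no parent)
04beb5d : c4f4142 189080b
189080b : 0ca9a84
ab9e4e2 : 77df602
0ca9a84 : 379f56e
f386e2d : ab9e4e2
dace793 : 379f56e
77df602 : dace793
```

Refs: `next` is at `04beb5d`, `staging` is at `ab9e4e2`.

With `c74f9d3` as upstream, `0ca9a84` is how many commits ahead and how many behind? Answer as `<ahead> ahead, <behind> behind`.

Reachable from 0ca9a84: {0ca9a84, 379f56e, bbc0acf, c74f9d3}.
Reachable from c74f9d3: {bbc0acf, c74f9d3}.
Only in 0ca9a84's history (ahead): {0ca9a84, 379f56e} — 2.
Only in c74f9d3's history (behind): {} — 0.

2 ahead, 0 behind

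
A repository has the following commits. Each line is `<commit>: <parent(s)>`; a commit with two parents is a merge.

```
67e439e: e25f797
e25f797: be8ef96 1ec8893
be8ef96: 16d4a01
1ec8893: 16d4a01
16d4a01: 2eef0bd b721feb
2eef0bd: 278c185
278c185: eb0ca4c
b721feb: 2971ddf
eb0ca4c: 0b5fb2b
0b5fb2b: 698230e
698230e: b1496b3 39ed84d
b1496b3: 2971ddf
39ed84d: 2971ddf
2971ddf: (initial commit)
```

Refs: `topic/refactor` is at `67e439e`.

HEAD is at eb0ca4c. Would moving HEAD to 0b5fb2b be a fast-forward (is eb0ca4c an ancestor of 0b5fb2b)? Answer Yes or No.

A fast-forward from eb0ca4c to 0b5fb2b is possible iff eb0ca4c is an ancestor of 0b5fb2b.
Ancestors of 0b5fb2b: {0b5fb2b, 2971ddf, 39ed84d, 698230e, b1496b3}.
eb0ca4c is not among them, so fast-forward is not possible.

No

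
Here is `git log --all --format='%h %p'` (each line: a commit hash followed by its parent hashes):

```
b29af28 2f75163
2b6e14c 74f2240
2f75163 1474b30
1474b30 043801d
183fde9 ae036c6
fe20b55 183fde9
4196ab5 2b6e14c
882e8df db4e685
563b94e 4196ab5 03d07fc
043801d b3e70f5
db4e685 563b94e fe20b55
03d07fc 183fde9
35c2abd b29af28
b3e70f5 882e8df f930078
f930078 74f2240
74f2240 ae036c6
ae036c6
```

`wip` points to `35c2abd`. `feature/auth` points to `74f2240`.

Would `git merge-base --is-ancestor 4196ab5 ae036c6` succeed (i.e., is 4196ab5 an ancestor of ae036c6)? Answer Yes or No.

Ancestors of ae036c6: {ae036c6}.
4196ab5 is not in that set, so it is not an ancestor of ae036c6.

No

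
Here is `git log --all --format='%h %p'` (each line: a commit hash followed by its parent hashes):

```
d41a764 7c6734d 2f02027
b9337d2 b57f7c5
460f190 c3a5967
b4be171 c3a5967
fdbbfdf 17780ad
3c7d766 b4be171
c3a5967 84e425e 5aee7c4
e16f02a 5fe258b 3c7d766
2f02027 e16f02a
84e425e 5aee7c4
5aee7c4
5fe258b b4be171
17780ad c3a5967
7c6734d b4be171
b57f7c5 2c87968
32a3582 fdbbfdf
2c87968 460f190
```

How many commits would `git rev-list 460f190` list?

4

Walking parent pointers from 460f190: reachable set = {460f190, 5aee7c4, 84e425e, c3a5967}.
That is 4 commits.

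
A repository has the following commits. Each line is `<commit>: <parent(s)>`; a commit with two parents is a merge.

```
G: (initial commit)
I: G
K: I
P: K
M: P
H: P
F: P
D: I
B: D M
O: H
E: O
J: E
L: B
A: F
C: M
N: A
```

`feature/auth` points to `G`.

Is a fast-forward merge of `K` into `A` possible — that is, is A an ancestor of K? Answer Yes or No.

No

A fast-forward from A to K is possible iff A is an ancestor of K.
Ancestors of K: {G, I, K}.
A is not among them, so fast-forward is not possible.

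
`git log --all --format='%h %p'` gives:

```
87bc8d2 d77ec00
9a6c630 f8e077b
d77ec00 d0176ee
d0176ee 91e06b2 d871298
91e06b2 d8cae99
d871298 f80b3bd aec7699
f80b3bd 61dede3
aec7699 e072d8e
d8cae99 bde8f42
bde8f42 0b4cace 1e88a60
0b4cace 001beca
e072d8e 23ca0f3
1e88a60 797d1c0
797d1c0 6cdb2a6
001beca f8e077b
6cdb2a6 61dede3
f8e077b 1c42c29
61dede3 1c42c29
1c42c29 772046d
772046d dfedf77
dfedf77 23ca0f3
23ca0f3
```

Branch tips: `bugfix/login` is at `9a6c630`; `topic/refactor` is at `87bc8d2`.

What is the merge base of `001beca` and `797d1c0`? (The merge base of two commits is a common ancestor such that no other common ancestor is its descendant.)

1c42c29

Ancestors of 001beca: {001beca, 1c42c29, 23ca0f3, 772046d, dfedf77, f8e077b}.
Ancestors of 797d1c0: {1c42c29, 23ca0f3, 61dede3, 6cdb2a6, 772046d, 797d1c0, dfedf77}.
Common ancestors: {1c42c29, 23ca0f3, 772046d, dfedf77}.
Among these, 1c42c29 is not an ancestor of any other common ancestor — it is the merge base.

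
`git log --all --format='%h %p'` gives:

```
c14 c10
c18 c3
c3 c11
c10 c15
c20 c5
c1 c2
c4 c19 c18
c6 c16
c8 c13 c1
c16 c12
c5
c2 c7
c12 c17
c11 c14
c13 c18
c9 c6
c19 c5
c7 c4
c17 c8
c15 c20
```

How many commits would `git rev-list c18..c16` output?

Reachable from c16: {c1, c10, c11, c12, c13, c14, c15, c16, c17, c18, c19, c2, c20, c3, c4, c5, c7, c8}.
Reachable from c18: {c10, c11, c14, c15, c18, c20, c3, c5}.
In c16's history but not c18's: {c1, c12, c13, c16, c17, c19, c2, c4, c7, c8} — 10 commits.

10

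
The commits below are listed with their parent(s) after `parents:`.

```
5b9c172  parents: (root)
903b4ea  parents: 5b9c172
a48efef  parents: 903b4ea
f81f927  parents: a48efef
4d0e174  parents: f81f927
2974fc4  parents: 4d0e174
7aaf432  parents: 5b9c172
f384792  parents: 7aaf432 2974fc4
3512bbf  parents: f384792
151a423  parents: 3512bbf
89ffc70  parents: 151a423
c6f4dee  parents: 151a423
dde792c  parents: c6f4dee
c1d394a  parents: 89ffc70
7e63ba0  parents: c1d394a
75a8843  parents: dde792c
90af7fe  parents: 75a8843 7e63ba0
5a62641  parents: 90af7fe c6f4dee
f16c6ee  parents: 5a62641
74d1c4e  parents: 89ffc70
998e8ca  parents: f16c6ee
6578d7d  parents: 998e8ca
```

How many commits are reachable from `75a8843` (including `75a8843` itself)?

13

Walking parent pointers from 75a8843: reachable set = {151a423, 2974fc4, 3512bbf, 4d0e174, 5b9c172, 75a8843, 7aaf432, 903b4ea, a48efef, c6f4dee, dde792c, f384792, f81f927}.
That is 13 commits.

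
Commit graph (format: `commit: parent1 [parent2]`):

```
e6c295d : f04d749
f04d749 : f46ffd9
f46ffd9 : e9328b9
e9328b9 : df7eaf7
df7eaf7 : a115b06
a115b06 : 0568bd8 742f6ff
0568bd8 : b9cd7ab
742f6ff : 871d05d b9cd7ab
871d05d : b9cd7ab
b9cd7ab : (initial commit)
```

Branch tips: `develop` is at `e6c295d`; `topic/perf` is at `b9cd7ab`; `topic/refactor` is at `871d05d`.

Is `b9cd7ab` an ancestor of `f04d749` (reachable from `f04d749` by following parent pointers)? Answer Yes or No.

Ancestors of f04d749 (commits reachable by following parents): {0568bd8, 742f6ff, 871d05d, a115b06, b9cd7ab, df7eaf7, e9328b9, f04d749, f46ffd9}.
b9cd7ab is in that set, so it is an ancestor of f04d749.

Yes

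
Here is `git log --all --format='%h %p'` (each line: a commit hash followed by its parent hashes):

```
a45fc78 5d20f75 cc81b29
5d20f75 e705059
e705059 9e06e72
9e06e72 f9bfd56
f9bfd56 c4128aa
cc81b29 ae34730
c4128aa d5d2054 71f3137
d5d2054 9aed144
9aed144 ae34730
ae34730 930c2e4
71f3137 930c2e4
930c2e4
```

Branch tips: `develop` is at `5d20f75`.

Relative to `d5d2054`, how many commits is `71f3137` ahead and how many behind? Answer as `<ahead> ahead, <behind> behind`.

Reachable from 71f3137: {71f3137, 930c2e4}.
Reachable from d5d2054: {930c2e4, 9aed144, ae34730, d5d2054}.
Only in 71f3137's history (ahead): {71f3137} — 1.
Only in d5d2054's history (behind): {9aed144, ae34730, d5d2054} — 3.

1 ahead, 3 behind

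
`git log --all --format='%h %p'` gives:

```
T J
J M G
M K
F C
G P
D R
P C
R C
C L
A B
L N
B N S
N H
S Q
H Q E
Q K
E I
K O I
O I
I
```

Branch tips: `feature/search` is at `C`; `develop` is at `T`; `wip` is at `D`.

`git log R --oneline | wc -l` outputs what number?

Walking parent pointers from R: reachable set = {C, E, H, I, K, L, N, O, Q, R}.
That is 10 commits.

10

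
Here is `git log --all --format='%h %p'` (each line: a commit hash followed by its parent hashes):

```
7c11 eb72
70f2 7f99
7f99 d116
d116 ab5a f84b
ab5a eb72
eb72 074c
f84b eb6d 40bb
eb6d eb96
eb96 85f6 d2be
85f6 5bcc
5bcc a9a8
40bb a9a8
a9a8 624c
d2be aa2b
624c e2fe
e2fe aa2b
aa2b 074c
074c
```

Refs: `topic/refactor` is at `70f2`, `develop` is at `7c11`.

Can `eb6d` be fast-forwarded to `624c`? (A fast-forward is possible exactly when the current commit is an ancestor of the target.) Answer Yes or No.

No

A fast-forward from eb6d to 624c is possible iff eb6d is an ancestor of 624c.
Ancestors of 624c: {074c, 624c, aa2b, e2fe}.
eb6d is not among them, so fast-forward is not possible.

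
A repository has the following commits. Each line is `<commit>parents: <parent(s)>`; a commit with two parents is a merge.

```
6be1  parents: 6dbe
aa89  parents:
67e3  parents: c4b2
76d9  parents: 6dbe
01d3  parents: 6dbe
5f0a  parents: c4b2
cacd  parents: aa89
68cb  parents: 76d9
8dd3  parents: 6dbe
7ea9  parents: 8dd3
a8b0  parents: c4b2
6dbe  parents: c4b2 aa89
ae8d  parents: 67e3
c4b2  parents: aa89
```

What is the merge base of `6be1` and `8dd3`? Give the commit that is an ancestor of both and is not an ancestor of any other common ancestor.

6dbe

Ancestors of 6be1: {6be1, 6dbe, aa89, c4b2}.
Ancestors of 8dd3: {6dbe, 8dd3, aa89, c4b2}.
Common ancestors: {6dbe, aa89, c4b2}.
Among these, 6dbe is not an ancestor of any other common ancestor — it is the merge base.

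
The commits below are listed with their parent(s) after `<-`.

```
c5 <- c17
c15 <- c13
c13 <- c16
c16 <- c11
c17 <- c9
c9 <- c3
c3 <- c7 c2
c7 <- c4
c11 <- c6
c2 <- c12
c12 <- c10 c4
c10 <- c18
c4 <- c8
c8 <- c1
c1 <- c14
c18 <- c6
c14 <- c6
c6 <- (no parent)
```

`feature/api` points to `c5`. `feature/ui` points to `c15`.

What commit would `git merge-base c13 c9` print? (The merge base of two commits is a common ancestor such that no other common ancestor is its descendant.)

Ancestors of c13: {c11, c13, c16, c6}.
Ancestors of c9: {c1, c10, c12, c14, c18, c2, c3, c4, c6, c7, c8, c9}.
Common ancestors: {c6}.
The only common ancestor is c6, so it is the merge base.

c6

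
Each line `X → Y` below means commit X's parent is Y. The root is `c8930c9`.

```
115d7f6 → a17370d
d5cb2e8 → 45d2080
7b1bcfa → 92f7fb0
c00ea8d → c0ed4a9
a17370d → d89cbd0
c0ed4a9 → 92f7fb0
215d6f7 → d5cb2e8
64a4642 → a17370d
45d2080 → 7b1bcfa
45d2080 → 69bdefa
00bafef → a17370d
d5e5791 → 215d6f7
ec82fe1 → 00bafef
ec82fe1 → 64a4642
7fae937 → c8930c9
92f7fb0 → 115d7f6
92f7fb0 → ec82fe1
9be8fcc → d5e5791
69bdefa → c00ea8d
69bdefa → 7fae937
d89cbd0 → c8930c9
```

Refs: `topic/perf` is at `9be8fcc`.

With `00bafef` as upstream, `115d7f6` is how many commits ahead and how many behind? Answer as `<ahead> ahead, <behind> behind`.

Reachable from 115d7f6: {115d7f6, a17370d, c8930c9, d89cbd0}.
Reachable from 00bafef: {00bafef, a17370d, c8930c9, d89cbd0}.
Only in 115d7f6's history (ahead): {115d7f6} — 1.
Only in 00bafef's history (behind): {00bafef} — 1.

1 ahead, 1 behind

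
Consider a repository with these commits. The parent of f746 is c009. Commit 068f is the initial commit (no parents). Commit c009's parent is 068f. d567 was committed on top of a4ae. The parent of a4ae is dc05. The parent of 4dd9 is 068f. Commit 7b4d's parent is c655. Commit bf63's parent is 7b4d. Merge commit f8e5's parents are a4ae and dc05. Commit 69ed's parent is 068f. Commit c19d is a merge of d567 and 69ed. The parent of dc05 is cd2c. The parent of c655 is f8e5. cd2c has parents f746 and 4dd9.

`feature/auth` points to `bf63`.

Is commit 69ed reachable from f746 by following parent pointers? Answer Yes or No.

Ancestors of f746: {068f, c009, f746}.
69ed is not in that set, so it is not an ancestor of f746.

No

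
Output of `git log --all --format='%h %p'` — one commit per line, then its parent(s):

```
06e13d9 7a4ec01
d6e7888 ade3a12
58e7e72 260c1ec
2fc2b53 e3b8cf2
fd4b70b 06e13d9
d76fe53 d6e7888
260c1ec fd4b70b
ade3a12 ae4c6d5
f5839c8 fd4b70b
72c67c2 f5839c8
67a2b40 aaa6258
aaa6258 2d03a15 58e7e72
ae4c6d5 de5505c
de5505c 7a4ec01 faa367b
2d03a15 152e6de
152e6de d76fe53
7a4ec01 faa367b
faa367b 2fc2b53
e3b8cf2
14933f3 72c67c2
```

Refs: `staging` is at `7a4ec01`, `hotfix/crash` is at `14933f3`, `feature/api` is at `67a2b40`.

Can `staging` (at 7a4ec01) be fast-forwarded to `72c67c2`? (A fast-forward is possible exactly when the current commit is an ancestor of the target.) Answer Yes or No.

A fast-forward from 7a4ec01 to 72c67c2 is possible iff 7a4ec01 is an ancestor of 72c67c2.
Ancestors of 72c67c2: {06e13d9, 2fc2b53, 72c67c2, 7a4ec01, e3b8cf2, f5839c8, faa367b, fd4b70b}.
7a4ec01 is among them, so fast-forward is possible.

Yes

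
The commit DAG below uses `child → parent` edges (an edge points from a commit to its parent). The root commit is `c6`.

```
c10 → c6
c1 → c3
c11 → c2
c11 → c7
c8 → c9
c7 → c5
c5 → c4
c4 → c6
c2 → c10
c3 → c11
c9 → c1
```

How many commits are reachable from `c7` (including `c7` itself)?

Walking parent pointers from c7: reachable set = {c4, c5, c6, c7}.
That is 4 commits.

4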